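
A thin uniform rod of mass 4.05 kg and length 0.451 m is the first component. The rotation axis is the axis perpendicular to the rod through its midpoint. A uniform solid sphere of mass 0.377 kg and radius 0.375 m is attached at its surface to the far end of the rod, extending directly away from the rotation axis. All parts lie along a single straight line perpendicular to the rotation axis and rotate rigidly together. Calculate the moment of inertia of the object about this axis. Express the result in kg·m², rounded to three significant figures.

0.226

Thin rod: I_cm = (1/12)ML² = (1/12)(4.05)(0.451)² = 0.068648 kg·m²; axis through the centre, so I = 0.068648 kg·m².
Solid sphere: I_cm = (2/5)MR² = (2/5)(0.377)(0.375)² = 0.021206 kg·m²; centre at d = 0.2255 + 0.375 = 0.6005 m, so the parallel axis theorem gives I = 0.021206 + (0.377)(0.6005)² = 0.15715 kg·m².
Total I = 0.068648 + 0.15715 = 0.2258 kg·m².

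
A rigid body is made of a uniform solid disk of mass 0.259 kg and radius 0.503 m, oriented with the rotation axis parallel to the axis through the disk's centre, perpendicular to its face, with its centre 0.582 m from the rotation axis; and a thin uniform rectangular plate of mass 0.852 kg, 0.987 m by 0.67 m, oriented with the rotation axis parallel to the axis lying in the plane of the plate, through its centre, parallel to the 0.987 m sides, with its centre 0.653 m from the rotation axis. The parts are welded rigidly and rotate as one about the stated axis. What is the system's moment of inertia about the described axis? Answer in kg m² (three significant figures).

0.516

Solid disk: I_cm = (1/2)MR² = (1/2)(0.259)(0.503)² = 0.032765 kg m²; centre at d = 0.582 m, so the parallel axis theorem gives I = 0.032765 + (0.259)(0.582)² = 0.12049 kg m².
Rectangular plate: I_cm = (1/12)Mb² = (1/12)(0.852)(0.67)² = 0.031872 kg m²; centre at d = 0.653 m, so the parallel axis theorem gives I = 0.031872 + (0.852)(0.653)² = 0.39517 kg m².
Total I = 0.12049 + 0.39517 = 0.51567 kg m².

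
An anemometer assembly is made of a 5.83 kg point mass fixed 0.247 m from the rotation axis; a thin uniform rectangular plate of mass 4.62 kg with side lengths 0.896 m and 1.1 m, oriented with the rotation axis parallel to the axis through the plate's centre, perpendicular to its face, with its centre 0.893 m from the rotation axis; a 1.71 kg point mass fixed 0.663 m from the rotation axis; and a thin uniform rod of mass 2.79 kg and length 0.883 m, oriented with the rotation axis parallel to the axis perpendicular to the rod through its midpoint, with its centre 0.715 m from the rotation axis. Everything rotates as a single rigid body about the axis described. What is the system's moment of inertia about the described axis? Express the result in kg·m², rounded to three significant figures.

Point mass: I_cm = 0; centre at d = 0.247 m, so I = I_cm + Md² gives I = 0 + (5.83)(0.247)² = 0.35568 kg·m².
Rectangular plate: I_cm = (1/12)M(a²+b²) = (1/12)(4.62)[(0.896)² + (1.1)²] = 0.77493 kg·m²; centre at d = 0.893 m, so I = I_cm + Md² gives I = 0.77493 + (4.62)(0.893)² = 4.4591 kg·m².
Point mass: I_cm = 0; centre at d = 0.663 m, so I = I_cm + Md² gives I = 0 + (1.71)(0.663)² = 0.75166 kg·m².
Thin rod: I_cm = (1/12)ML² = (1/12)(2.79)(0.883)² = 0.18128 kg·m²; centre at d = 0.715 m, so I = I_cm + Md² gives I = 0.18128 + (2.79)(0.715)² = 1.6076 kg·m².
Total I = 0.35568 + 4.4591 + 0.75166 + 1.6076 = 7.1741 kg·m².

7.17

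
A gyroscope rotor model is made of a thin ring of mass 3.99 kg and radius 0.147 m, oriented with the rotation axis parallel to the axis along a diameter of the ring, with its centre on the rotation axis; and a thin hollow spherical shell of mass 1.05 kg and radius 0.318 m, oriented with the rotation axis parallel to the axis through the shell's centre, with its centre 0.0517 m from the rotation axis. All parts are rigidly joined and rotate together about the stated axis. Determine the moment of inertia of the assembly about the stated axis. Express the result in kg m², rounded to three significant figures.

Thin ring: I_cm = (1/2)MR² = (1/2)(3.99)(0.147)² = 0.04311 kg m²; axis through the centre, so I = 0.04311 kg m².
Spherical shell: I_cm = (2/3)MR² = (2/3)(1.05)(0.318)² = 0.070787 kg m²; centre at d = 0.0517 m, so the parallel axis theorem gives I = 0.070787 + (1.05)(0.0517)² = 0.073593 kg m².
Total I = 0.04311 + 0.073593 = 0.1167 kg m².

0.117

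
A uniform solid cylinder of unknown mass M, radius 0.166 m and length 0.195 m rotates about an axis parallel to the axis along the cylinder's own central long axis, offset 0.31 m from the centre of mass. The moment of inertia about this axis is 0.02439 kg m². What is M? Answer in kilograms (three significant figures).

I = I_cm + Md² = (1/2)MR² + Md² = M·[0.5·(0.166)² + (0.31)²] = M·0.10988.
So M = 0.02439 / 0.10988 = 0.22197 kg.

0.222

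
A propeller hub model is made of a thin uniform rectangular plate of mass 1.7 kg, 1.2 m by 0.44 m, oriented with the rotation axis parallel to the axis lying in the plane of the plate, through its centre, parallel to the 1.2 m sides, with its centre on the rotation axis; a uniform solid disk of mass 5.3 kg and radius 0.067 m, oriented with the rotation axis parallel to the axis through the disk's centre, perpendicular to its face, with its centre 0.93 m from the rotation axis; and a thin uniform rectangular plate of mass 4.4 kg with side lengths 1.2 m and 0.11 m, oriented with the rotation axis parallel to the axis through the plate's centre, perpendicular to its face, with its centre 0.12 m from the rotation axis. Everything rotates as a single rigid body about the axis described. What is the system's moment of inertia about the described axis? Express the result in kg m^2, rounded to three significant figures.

5.22

Rectangular plate: I_cm = (1/12)Mb² = (1/12)(1.7)(0.44)² = 0.027427 kg m^2; axis through the centre, so I = 0.027427 kg m^2.
Solid disk: I_cm = (1/2)MR² = (1/2)(5.3)(0.067)² = 0.011896 kg m^2; centre at d = 0.93 m, so the parallel axis theorem gives I = 0.011896 + (5.3)(0.93)² = 4.5959 kg m^2.
Rectangular plate: I_cm = (1/12)M(a²+b²) = (1/12)(4.4)[(1.2)² + (0.11)²] = 0.53244 kg m^2; centre at d = 0.12 m, so the parallel axis theorem gives I = 0.53244 + (4.4)(0.12)² = 0.5958 kg m^2.
Total I = 0.027427 + 4.5959 + 0.5958 = 5.2191 kg m^2.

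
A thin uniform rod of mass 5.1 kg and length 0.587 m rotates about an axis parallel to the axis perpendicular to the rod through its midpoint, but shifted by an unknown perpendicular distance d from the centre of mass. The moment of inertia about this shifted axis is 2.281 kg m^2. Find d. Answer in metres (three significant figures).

0.647

About the centre-of-mass axis, I_cm = (1/12)ML² = (1/12)(5.1)(0.587)² = 0.14644 kg m^2.
Parallel axis theorem: I = I_cm + Md², so Md² = 2.281 − 0.14644 = 2.1346 kg m^2.
d = √(2.1346 / 5.1) = 0.64695 m.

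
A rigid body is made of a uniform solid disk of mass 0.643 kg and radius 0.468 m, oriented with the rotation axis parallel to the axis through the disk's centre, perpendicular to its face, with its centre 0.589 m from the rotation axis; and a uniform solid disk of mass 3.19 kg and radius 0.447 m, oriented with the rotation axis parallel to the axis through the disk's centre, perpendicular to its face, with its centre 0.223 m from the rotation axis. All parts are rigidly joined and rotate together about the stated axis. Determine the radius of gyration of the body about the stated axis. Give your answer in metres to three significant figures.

0.448

Solid disk: I_cm = (1/2)MR² = (1/2)(0.643)(0.468)² = 0.070416 kg m^2; centre at d = 0.589 m, so the parallel axis theorem gives I = 0.070416 + (0.643)(0.589)² = 0.29349 kg m^2.
Solid disk: I_cm = (1/2)MR² = (1/2)(3.19)(0.447)² = 0.3187 kg m^2; centre at d = 0.223 m, so the parallel axis theorem gives I = 0.3187 + (3.19)(0.223)² = 0.47733 kg m^2.
Total I = 0.77082 kg m^2; total mass M = 3.833 kg.
k = √(I/M) = √(0.77082/3.833) = 0.44844 m.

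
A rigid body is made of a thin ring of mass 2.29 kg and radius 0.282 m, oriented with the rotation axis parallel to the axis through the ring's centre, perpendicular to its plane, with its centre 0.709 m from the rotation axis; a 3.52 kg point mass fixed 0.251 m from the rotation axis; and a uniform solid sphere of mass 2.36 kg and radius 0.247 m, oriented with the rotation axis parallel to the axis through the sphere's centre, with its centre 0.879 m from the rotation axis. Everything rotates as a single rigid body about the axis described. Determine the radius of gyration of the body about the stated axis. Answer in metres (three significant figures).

0.649

Thin ring: I_cm = MR² = (2.29)(0.282)² = 0.18211 kg m^2; centre at d = 0.709 m, so the parallel axis theorem gives I = 0.18211 + (2.29)(0.709)² = 1.3332 kg m^2.
Point mass: I_cm = 0; centre at d = 0.251 m, so the parallel axis theorem gives I = 0 + (3.52)(0.251)² = 0.22176 kg m^2.
Solid sphere: I_cm = (2/5)MR² = (2/5)(2.36)(0.247)² = 0.057592 kg m^2; centre at d = 0.879 m, so the parallel axis theorem gives I = 0.057592 + (2.36)(0.879)² = 1.881 kg m^2.
Total I = 3.436 kg m^2; total mass M = 8.17 kg.
k = √(I/M) = √(3.436/8.17) = 0.64851 m.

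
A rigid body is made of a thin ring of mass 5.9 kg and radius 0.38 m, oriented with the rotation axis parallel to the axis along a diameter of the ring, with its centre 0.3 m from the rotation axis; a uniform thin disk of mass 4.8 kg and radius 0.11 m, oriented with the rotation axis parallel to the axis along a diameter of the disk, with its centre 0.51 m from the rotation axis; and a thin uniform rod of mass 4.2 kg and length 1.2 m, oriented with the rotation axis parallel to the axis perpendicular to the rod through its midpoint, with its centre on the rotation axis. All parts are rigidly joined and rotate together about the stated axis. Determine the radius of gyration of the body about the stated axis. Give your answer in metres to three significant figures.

Thin ring: I_cm = (1/2)MR² = (1/2)(5.9)(0.38)² = 0.42598 kg m²; centre at d = 0.3 m, so the parallel axis theorem gives I = 0.42598 + (5.9)(0.3)² = 0.95698 kg m².
Thin disk: I_cm = (1/4)MR² = (1/4)(4.8)(0.11)² = 0.01452 kg m²; centre at d = 0.51 m, so the parallel axis theorem gives I = 0.01452 + (4.8)(0.51)² = 1.263 kg m².
Thin rod: I_cm = (1/12)ML² = (1/12)(4.2)(1.2)² = 0.504 kg m²; axis through the centre, so I = 0.504 kg m².
Total I = 2.724 kg m²; total mass M = 14.9 kg.
k = √(I/M) = √(2.724/14.9) = 0.42757 m.

0.428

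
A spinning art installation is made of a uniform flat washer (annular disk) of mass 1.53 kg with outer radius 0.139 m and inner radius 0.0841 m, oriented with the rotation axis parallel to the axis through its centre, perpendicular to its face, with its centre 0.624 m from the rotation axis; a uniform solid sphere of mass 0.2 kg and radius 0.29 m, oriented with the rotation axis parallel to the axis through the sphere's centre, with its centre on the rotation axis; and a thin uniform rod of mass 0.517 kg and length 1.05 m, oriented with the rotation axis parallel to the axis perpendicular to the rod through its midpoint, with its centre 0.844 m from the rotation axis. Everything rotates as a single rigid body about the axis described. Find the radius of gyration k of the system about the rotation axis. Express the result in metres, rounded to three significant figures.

0.680

Annular disk: I_cm = (1/2)M(R²+r²) = (1/2)(1.53)[(0.139)² + (0.0841)²] = 0.020191 kg m²; centre at d = 0.624 m, so the parallel axis theorem gives I = 0.020191 + (1.53)(0.624)² = 0.61594 kg m².
Solid sphere: I_cm = (2/5)MR² = (2/5)(0.2)(0.29)² = 0.006728 kg m²; axis through the centre, so I = 0.006728 kg m².
Thin rod: I_cm = (1/12)ML² = (1/12)(0.517)(1.05)² = 0.047499 kg m²; centre at d = 0.844 m, so the parallel axis theorem gives I = 0.047499 + (0.517)(0.844)² = 0.41578 kg m².
Total I = 1.0384 kg m²; total mass M = 2.247 kg.
k = √(I/M) = √(1.0384/2.247) = 0.67981 m.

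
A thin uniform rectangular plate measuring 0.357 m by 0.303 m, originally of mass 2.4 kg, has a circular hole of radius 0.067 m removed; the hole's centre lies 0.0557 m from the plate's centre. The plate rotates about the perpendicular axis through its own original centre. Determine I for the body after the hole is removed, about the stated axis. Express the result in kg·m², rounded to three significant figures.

0.0422

Unpierced body about its centre: I₀ = (1/12)M(a²+b²) = (1/12)(2.4)[(0.357)² + (0.303)²] = 0.043852 kg·m².
The removed disk has mass m = M·πr²/(ab) = (2.4)·π(0.067)²/(0.357·0.303) = 0.3129 kg (same uniform areal density).
Its moment of inertia about the rotation axis (parallel-axis theorem): I_hole = (1/2)mr² + md² = (1/2)(0.3129)(0.067)² + (0.3129)(0.0557)² = 0.0016731 kg·m².
Treating the hole as negative mass, I = I₀ − I_hole = 0.043852 − 0.0016731 = 0.042179 kg·m².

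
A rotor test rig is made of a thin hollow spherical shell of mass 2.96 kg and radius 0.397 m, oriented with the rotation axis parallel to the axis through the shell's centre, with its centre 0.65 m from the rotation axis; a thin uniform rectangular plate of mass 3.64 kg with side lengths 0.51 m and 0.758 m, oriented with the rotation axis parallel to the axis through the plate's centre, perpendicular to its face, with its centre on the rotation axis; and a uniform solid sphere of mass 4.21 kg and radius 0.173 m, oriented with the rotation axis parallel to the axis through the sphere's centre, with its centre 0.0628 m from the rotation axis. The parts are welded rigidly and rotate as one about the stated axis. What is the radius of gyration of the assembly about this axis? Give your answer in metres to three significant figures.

Spherical shell: I_cm = (2/3)MR² = (2/3)(2.96)(0.397)² = 0.31102 kg m²; centre at d = 0.65 m, so I = I_cm + Md² gives I = 0.31102 + (2.96)(0.65)² = 1.5616 kg m².
Rectangular plate: I_cm = (1/12)M(a²+b²) = (1/12)(3.64)[(0.51)² + (0.758)²] = 0.25318 kg m²; axis through the centre, so I = 0.25318 kg m².
Solid sphere: I_cm = (2/5)MR² = (2/5)(4.21)(0.173)² = 0.0504 kg m²; centre at d = 0.0628 m, so I = I_cm + Md² gives I = 0.0504 + (4.21)(0.0628)² = 0.067004 kg m².
Total I = 1.8818 kg m²; total mass M = 10.81 kg.
k = √(I/M) = √(1.8818/10.81) = 0.41723 m.

0.417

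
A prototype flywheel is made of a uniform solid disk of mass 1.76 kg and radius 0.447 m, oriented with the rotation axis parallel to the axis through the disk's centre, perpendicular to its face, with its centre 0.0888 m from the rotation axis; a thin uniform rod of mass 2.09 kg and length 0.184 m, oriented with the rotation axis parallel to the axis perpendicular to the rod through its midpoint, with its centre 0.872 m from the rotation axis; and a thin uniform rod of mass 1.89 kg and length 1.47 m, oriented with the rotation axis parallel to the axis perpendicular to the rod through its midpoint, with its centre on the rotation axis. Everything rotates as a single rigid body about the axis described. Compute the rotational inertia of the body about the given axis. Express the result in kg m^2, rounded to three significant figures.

Solid disk: I_cm = (1/2)MR² = (1/2)(1.76)(0.447)² = 0.17583 kg m^2; centre at d = 0.0888 m, so the parallel axis theorem gives I = 0.17583 + (1.76)(0.0888)² = 0.18971 kg m^2.
Thin rod: I_cm = (1/12)ML² = (1/12)(2.09)(0.184)² = 0.0058966 kg m^2; centre at d = 0.872 m, so the parallel axis theorem gives I = 0.0058966 + (2.09)(0.872)² = 1.5951 kg m^2.
Thin rod: I_cm = (1/12)ML² = (1/12)(1.89)(1.47)² = 0.34034 kg m^2; axis through the centre, so I = 0.34034 kg m^2.
Total I = 0.18971 + 1.5951 + 0.34034 = 2.1252 kg m^2.

2.13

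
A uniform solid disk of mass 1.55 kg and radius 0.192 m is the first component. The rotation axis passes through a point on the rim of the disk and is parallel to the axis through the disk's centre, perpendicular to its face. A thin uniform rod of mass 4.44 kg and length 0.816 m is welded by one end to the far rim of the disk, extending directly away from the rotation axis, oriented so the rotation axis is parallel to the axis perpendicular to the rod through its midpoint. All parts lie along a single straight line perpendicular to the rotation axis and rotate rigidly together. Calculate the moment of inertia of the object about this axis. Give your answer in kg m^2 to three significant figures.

3.12

Solid disk: I_cm = (1/2)MR² = (1/2)(1.55)(0.192)² = 0.02857 kg m^2; centre at d = 0.192 m, so the parallel axis theorem gives I = 0.02857 + (1.55)(0.192)² = 0.085709 kg m^2.
Thin rod: I_cm = (1/12)ML² = (1/12)(4.44)(0.816)² = 0.24637 kg m^2; centre at d = 0.192 + 0.192 + 0.408 = 0.792 m, so the parallel axis theorem gives I = 0.24637 + (4.44)(0.792)² = 3.0314 kg m^2.
Total I = 0.085709 + 3.0314 = 3.1171 kg m^2.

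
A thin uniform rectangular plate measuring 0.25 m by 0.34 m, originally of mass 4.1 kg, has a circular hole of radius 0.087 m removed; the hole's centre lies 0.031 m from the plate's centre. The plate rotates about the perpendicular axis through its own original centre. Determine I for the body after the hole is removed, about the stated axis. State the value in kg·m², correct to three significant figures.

Unpierced body about its centre: I₀ = (1/12)M(a²+b²) = (1/12)(4.1)[(0.25)² + (0.34)²] = 0.060851 kg·m².
The removed disk has mass m = M·πr²/(ab) = (4.1)·π(0.087)²/(0.25·0.34) = 1.147 kg (same uniform areal density).
Its moment of inertia about the rotation axis (parallel-axis theorem): I_hole = (1/2)mr² + md² = (1/2)(1.147)(0.087)² + (1.147)(0.031)² = 0.005443 kg·m².
Treating the hole as negative mass, I = I₀ − I_hole = 0.060851 − 0.005443 = 0.055408 kg·m².

0.0554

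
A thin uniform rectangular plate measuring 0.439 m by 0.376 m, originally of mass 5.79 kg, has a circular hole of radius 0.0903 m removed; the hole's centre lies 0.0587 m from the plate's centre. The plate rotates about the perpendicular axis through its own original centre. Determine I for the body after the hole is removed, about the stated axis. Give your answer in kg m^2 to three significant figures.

0.154

Unpierced body about its centre: I₀ = (1/12)M(a²+b²) = (1/12)(5.79)[(0.439)² + (0.376)²] = 0.1612 kg m^2.
The removed disk has mass m = M·πr²/(ab) = (5.79)·π(0.0903)²/(0.439·0.376) = 0.89857 kg (same uniform areal density).
Its moment of inertia about the rotation axis (parallel-axis theorem): I_hole = (1/2)mr² + md² = (1/2)(0.89857)(0.0903)² + (0.89857)(0.0587)² = 0.0067597 kg m^2.
Treating the hole as negative mass, I = I₀ − I_hole = 0.1612 − 0.0067597 = 0.15444 kg m^2.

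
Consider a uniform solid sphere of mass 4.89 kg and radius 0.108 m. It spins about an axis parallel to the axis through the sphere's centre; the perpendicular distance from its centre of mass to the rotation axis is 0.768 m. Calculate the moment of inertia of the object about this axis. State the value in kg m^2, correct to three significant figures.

2.91

I_cm = (2/5)MR² = (2/5)(4.89)(0.108)² = 0.022815 kg m^2; centre at d = 0.768 m, so the parallel axis theorem gives I = 0.022815 + (4.89)(0.768)² = 2.9071 kg m^2.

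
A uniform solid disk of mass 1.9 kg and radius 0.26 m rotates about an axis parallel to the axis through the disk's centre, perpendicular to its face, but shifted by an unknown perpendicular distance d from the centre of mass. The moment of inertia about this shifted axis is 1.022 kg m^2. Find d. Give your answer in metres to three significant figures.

About the centre-of-mass axis, I_cm = (1/2)MR² = (1/2)(1.9)(0.26)² = 0.06422 kg m^2.
Parallel axis theorem: I = I_cm + Md², so Md² = 1.022 − 0.06422 = 0.95778 kg m^2.
d = √(0.95778 / 1.9) = 0.71 m.

0.710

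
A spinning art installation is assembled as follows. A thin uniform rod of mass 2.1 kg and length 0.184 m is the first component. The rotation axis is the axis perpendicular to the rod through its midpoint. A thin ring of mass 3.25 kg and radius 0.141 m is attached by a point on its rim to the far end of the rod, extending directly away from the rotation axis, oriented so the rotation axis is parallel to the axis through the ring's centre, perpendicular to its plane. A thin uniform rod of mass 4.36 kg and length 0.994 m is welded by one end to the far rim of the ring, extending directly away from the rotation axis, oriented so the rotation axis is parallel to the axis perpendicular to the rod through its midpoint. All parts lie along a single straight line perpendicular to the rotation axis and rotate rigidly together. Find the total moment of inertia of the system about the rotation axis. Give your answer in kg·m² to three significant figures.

Thin rod: I_cm = (1/12)ML² = (1/12)(2.1)(0.184)² = 0.0059248 kg·m²; axis through the centre, so I = 0.0059248 kg·m².
Thin ring: I_cm = MR² = (3.25)(0.141)² = 0.064613 kg·m²; centre at d = 0.092 + 0.141 = 0.233 m, so I = I_cm + Md² gives I = 0.064613 + (3.25)(0.233)² = 0.24105 kg·m².
Thin rod: I_cm = (1/12)ML² = (1/12)(4.36)(0.994)² = 0.35899 kg·m²; centre at d = 0.092 + 0.141 + 0.141 + 0.497 = 0.871 m, so I = I_cm + Md² gives I = 0.35899 + (4.36)(0.871)² = 3.6667 kg·m².
Total I = 0.0059248 + 0.24105 + 3.6667 = 3.9136 kg·m².

3.91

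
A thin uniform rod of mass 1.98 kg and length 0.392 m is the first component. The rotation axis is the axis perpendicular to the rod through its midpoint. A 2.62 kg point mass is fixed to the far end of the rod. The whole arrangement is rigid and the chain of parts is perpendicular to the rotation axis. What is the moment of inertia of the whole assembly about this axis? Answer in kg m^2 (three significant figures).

Thin rod: I_cm = (1/12)ML² = (1/12)(1.98)(0.392)² = 0.025355 kg m^2; axis through the centre, so I = 0.025355 kg m^2.
Point mass: I_cm = 0; centre at d = 0.196 m, so I = I_cm + Md² gives I = 0 + (2.62)(0.196)² = 0.10065 kg m^2.
Total I = 0.025355 + 0.10065 = 0.126 kg m^2.

0.126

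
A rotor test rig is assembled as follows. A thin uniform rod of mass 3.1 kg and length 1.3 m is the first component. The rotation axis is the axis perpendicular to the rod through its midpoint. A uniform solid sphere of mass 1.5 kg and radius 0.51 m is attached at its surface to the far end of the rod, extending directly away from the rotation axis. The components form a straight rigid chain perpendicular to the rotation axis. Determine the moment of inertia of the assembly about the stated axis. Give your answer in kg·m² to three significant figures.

2.61

Thin rod: I_cm = (1/12)ML² = (1/12)(3.1)(1.3)² = 0.43658 kg·m²; axis through the centre, so I = 0.43658 kg·m².
Solid sphere: I_cm = (2/5)MR² = (2/5)(1.5)(0.51)² = 0.15606 kg·m²; centre at d = 0.65 + 0.51 = 1.16 m, so I = I_cm + Md² gives I = 0.15606 + (1.5)(1.16)² = 2.1745 kg·m².
Total I = 0.43658 + 2.1745 = 2.611 kg·m².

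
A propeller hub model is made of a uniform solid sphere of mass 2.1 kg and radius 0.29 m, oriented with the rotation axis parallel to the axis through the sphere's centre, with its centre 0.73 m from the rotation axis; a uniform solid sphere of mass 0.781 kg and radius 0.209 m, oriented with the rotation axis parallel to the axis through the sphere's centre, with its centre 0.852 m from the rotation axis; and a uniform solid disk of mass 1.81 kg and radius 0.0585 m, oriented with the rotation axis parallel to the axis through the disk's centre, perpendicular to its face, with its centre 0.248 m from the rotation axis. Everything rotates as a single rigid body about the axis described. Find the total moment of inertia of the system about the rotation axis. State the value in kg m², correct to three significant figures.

1.88

Solid sphere: I_cm = (2/5)MR² = (2/5)(2.1)(0.29)² = 0.070644 kg m²; centre at d = 0.73 m, so I = I_cm + Md² gives I = 0.070644 + (2.1)(0.73)² = 1.1897 kg m².
Solid sphere: I_cm = (2/5)MR² = (2/5)(0.781)(0.209)² = 0.013646 kg m²; centre at d = 0.852 m, so I = I_cm + Md² gives I = 0.013646 + (0.781)(0.852)² = 0.58058 kg m².
Solid disk: I_cm = (1/2)MR² = (1/2)(1.81)(0.0585)² = 0.0030971 kg m²; centre at d = 0.248 m, so I = I_cm + Md² gives I = 0.0030971 + (1.81)(0.248)² = 0.11442 kg m².
Total I = 1.1897 + 0.58058 + 0.11442 = 1.8847 kg m².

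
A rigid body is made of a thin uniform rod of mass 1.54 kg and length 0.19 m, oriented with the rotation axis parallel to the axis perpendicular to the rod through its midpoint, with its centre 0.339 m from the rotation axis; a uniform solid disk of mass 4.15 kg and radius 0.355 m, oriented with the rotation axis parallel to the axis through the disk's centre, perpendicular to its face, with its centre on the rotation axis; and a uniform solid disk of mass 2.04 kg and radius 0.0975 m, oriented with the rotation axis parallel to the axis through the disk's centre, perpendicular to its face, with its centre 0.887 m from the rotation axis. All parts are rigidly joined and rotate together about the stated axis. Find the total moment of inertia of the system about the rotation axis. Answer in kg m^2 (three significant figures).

Thin rod: I_cm = (1/12)ML² = (1/12)(1.54)(0.19)² = 0.0046328 kg m^2; centre at d = 0.339 m, so the parallel axis theorem gives I = 0.0046328 + (1.54)(0.339)² = 0.18161 kg m^2.
Solid disk: I_cm = (1/2)MR² = (1/2)(4.15)(0.355)² = 0.2615 kg m^2; axis through the centre, so I = 0.2615 kg m^2.
Solid disk: I_cm = (1/2)MR² = (1/2)(2.04)(0.0975)² = 0.0096964 kg m^2; centre at d = 0.887 m, so the parallel axis theorem gives I = 0.0096964 + (2.04)(0.887)² = 1.6147 kg m^2.
Total I = 0.18161 + 0.2615 + 1.6147 = 2.0578 kg m^2.

2.06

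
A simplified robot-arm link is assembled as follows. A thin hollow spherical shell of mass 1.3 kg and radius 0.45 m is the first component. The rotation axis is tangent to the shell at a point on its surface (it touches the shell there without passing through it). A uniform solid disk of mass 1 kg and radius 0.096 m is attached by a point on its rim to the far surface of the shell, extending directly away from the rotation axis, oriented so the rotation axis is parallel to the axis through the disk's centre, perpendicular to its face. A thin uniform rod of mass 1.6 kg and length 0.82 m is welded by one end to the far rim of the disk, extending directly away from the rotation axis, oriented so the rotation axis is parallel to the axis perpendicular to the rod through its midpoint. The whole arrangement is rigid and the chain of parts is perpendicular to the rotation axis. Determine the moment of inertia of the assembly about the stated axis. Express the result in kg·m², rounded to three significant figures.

5.13

Spherical shell: I_cm = (2/3)MR² = (2/3)(1.3)(0.45)² = 0.1755 kg·m²; centre at d = 0.45 m, so I = I_cm + Md² gives I = 0.1755 + (1.3)(0.45)² = 0.43875 kg·m².
Solid disk: I_cm = (1/2)MR² = (1/2)(1)(0.096)² = 0.004608 kg·m²; centre at d = 0.45 + 0.45 + 0.096 = 0.996 m, so I = I_cm + Md² gives I = 0.004608 + (1)(0.996)² = 0.99662 kg·m².
Thin rod: I_cm = (1/12)ML² = (1/12)(1.6)(0.82)² = 0.089653 kg·m²; centre at d = 0.45 + 0.45 + 0.096 + 0.096 + 0.41 = 1.502 m, so I = I_cm + Md² gives I = 0.089653 + (1.6)(1.502)² = 3.6993 kg·m².
Total I = 0.43875 + 0.99662 + 3.6993 = 5.1346 kg·m².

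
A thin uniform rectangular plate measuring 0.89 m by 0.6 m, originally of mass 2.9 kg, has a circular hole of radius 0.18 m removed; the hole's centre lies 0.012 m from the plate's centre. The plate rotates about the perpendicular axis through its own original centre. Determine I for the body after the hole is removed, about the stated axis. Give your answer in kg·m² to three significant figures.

Unpierced body about its centre: I₀ = (1/12)M(a²+b²) = (1/12)(2.9)[(0.89)² + (0.6)²] = 0.27842 kg·m².
The removed disk has mass m = M·πr²/(ab) = (2.9)·π(0.18)²/(0.89·0.6) = 0.55278 kg (same uniform areal density).
Its moment of inertia about the rotation axis (parallel-axis theorem): I_hole = (1/2)mr² + md² = (1/2)(0.55278)(0.18)² + (0.55278)(0.012)² = 0.0090346 kg·m².
Treating the hole as negative mass, I = I₀ − I_hole = 0.27842 − 0.0090346 = 0.26939 kg·m².

0.269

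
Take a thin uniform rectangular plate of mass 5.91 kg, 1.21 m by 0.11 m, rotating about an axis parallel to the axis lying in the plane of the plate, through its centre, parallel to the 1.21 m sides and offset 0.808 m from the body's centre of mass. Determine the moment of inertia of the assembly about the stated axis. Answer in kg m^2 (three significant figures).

3.86

I_cm = (1/12)Mb² = (1/12)(5.91)(0.11)² = 0.0059593 kg m^2; centre at d = 0.808 m, so the parallel axis theorem gives I = 0.0059593 + (5.91)(0.808)² = 3.8644 kg m^2.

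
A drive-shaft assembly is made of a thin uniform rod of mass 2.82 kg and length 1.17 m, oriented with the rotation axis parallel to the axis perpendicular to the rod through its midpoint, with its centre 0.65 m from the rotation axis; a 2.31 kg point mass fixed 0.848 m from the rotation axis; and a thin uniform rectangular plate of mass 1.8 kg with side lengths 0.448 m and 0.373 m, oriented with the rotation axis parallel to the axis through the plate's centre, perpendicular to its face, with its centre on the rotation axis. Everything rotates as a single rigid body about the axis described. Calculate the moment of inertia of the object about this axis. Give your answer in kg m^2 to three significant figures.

Thin rod: I_cm = (1/12)ML² = (1/12)(2.82)(1.17)² = 0.32169 kg m^2; centre at d = 0.65 m, so I = I_cm + Md² gives I = 0.32169 + (2.82)(0.65)² = 1.5131 kg m^2.
Point mass: I_cm = 0; centre at d = 0.848 m, so I = I_cm + Md² gives I = 0 + (2.31)(0.848)² = 1.6611 kg m^2.
Rectangular plate: I_cm = (1/12)M(a²+b²) = (1/12)(1.8)[(0.448)² + (0.373)²] = 0.050975 kg m^2; axis through the centre, so I = 0.050975 kg m^2.
Total I = 1.5131 + 1.6611 + 0.050975 = 3.2252 kg m^2.

3.23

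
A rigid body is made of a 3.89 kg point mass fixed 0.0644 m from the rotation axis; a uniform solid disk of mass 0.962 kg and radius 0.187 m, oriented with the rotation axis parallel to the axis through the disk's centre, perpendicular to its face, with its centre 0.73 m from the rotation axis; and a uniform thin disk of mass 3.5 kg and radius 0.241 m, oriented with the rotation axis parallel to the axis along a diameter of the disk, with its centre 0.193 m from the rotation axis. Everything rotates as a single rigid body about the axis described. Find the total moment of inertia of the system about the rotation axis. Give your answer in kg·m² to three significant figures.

Point mass: I_cm = 0; centre at d = 0.0644 m, so the parallel axis theorem gives I = 0 + (3.89)(0.0644)² = 0.016133 kg·m².
Solid disk: I_cm = (1/2)MR² = (1/2)(0.962)(0.187)² = 0.01682 kg·m²; centre at d = 0.73 m, so the parallel axis theorem gives I = 0.01682 + (0.962)(0.73)² = 0.52947 kg·m².
Thin disk: I_cm = (1/4)MR² = (1/4)(3.5)(0.241)² = 0.050821 kg·m²; centre at d = 0.193 m, so the parallel axis theorem gives I = 0.050821 + (3.5)(0.193)² = 0.18119 kg·m².
Total I = 0.016133 + 0.52947 + 0.18119 = 0.7268 kg·m².

0.727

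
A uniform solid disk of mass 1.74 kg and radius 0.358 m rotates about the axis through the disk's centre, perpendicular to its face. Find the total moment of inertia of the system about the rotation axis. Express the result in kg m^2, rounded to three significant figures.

0.112

I_cm = (1/2)MR² = (1/2)(1.74)(0.358)² = 0.1115 kg m^2; axis through the centre, so I = 0.1115 kg m^2.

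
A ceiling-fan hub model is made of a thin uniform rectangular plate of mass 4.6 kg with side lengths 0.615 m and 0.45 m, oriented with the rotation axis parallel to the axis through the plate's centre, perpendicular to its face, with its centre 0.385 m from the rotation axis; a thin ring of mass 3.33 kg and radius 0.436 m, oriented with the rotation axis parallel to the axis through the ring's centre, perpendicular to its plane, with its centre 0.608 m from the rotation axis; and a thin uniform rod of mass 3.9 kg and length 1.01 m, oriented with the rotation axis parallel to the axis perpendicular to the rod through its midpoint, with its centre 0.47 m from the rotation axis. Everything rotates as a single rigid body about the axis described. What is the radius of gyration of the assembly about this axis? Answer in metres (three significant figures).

Rectangular plate: I_cm = (1/12)M(a²+b²) = (1/12)(4.6)[(0.615)² + (0.45)²] = 0.22261 kg m^2; centre at d = 0.385 m, so I = I_cm + Md² gives I = 0.22261 + (4.6)(0.385)² = 0.90445 kg m^2.
Thin ring: I_cm = MR² = (3.33)(0.436)² = 0.63302 kg m^2; centre at d = 0.608 m, so I = I_cm + Md² gives I = 0.63302 + (3.33)(0.608)² = 1.864 kg m^2.
Thin rod: I_cm = (1/12)ML² = (1/12)(3.9)(1.01)² = 0.33153 kg m^2; centre at d = 0.47 m, so I = I_cm + Md² gives I = 0.33153 + (3.9)(0.47)² = 1.193 kg m^2.
Total I = 3.9615 kg m^2; total mass M = 11.83 kg.
k = √(I/M) = √(3.9615/11.83) = 0.57868 m.

0.579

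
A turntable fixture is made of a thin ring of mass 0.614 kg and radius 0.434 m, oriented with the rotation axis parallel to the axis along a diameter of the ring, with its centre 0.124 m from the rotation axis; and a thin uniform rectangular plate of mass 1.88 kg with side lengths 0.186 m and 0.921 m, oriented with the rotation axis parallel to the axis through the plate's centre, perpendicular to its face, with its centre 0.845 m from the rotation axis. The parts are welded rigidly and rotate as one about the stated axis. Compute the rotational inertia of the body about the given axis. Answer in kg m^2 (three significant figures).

Thin ring: I_cm = (1/2)MR² = (1/2)(0.614)(0.434)² = 0.057825 kg m^2; centre at d = 0.124 m, so the parallel axis theorem gives I = 0.057825 + (0.614)(0.124)² = 0.067266 kg m^2.
Rectangular plate: I_cm = (1/12)M(a²+b²) = (1/12)(1.88)[(0.186)² + (0.921)²] = 0.13831 kg m^2; centre at d = 0.845 m, so the parallel axis theorem gives I = 0.13831 + (1.88)(0.845)² = 1.4807 kg m^2.
Total I = 0.067266 + 1.4807 = 1.5479 kg m^2.

1.55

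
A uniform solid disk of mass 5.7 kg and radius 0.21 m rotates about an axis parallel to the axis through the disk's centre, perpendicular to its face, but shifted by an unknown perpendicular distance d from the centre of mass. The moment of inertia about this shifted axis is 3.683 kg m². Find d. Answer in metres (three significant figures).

0.790

About the centre-of-mass axis, I_cm = (1/2)MR² = (1/2)(5.7)(0.21)² = 0.12568 kg m².
Parallel axis theorem: I = I_cm + Md², so Md² = 3.683 − 0.12568 = 3.5573 kg m².
d = √(3.5573 / 5.7) = 0.78999 m.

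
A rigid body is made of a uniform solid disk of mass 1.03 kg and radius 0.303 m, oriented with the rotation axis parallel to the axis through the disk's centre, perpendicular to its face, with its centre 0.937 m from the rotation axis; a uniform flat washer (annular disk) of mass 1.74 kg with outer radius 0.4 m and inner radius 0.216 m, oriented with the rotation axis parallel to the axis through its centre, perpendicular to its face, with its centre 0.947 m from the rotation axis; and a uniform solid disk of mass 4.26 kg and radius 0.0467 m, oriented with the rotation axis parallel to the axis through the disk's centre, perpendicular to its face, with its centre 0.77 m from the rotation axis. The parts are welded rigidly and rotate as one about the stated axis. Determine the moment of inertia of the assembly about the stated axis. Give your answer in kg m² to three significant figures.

5.22

Solid disk: I_cm = (1/2)MR² = (1/2)(1.03)(0.303)² = 0.047282 kg m²; centre at d = 0.937 m, so the parallel axis theorem gives I = 0.047282 + (1.03)(0.937)² = 0.95159 kg m².
Annular disk: I_cm = (1/2)M(R²+r²) = (1/2)(1.74)[(0.4)² + (0.216)²] = 0.17979 kg m²; centre at d = 0.947 m, so the parallel axis theorem gives I = 0.17979 + (1.74)(0.947)² = 1.7402 kg m².
Solid disk: I_cm = (1/2)MR² = (1/2)(4.26)(0.0467)² = 0.0046453 kg m²; centre at d = 0.77 m, so the parallel axis theorem gives I = 0.0046453 + (4.26)(0.77)² = 2.5304 kg m².
Total I = 0.95159 + 1.7402 + 2.5304 = 5.2222 kg m².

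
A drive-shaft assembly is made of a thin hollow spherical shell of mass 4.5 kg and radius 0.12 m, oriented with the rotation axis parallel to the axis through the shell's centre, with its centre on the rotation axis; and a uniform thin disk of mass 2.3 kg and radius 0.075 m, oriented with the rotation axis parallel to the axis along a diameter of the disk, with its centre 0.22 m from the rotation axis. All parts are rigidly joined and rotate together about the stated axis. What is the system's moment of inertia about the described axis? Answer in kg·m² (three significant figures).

0.158

Spherical shell: I_cm = (2/3)MR² = (2/3)(4.5)(0.12)² = 0.0432 kg·m²; axis through the centre, so I = 0.0432 kg·m².
Thin disk: I_cm = (1/4)MR² = (1/4)(2.3)(0.075)² = 0.0032344 kg·m²; centre at d = 0.22 m, so the parallel axis theorem gives I = 0.0032344 + (2.3)(0.22)² = 0.11455 kg·m².
Total I = 0.0432 + 0.11455 = 0.15775 kg·m².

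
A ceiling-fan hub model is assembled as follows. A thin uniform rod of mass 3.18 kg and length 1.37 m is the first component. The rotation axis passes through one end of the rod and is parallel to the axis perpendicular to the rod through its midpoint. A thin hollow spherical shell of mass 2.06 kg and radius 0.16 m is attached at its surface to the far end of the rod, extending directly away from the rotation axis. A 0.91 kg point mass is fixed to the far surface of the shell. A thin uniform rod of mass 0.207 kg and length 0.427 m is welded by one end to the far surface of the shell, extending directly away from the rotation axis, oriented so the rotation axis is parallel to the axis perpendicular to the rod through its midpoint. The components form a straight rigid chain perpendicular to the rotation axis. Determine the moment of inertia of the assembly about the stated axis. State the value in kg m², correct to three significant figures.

Thin rod: I_cm = (1/12)ML² = (1/12)(3.18)(1.37)² = 0.49738 kg m²; centre at d = 0.685 m, so the parallel axis theorem gives I = 0.49738 + (3.18)(0.685)² = 1.9895 kg m².
Spherical shell: I_cm = (2/3)MR² = (2/3)(2.06)(0.16)² = 0.035157 kg m²; centre at d = 0.685 + 0.685 + 0.16 = 1.53 m, so the parallel axis theorem gives I = 0.035157 + (2.06)(1.53)² = 4.8574 kg m².
Point mass: I_cm = 0; centre at d = 0.685 + 0.685 + 0.16 + 0.16 = 1.69 m, so the parallel axis theorem gives I = 0 + (0.91)(1.69)² = 2.5991 kg m².
Thin rod: I_cm = (1/12)ML² = (1/12)(0.207)(0.427)² = 0.0031452 kg m²; centre at d = 0.685 + 0.685 + 0.16 + 0.16 + 0.2135 = 1.9035 m, so the parallel axis theorem gives I = 0.0031452 + (0.207)(1.9035)² = 0.75317 kg m².
Total I = 1.9895 + 4.8574 + 2.5991 + 0.75317 = 10.199 kg m².

10.2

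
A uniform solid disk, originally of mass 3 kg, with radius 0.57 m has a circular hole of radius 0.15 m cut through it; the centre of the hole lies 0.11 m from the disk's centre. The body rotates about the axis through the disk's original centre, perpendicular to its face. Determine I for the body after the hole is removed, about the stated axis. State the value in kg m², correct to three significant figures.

Unpierced body about its centre: I₀ = (1/2)MR² = (1/2)(3)(0.57)² = 0.48735 kg m².
The removed disk has mass m = M·(r/R)² = (3)(0.15/0.57)² = 0.20776 kg (same uniform areal density).
Its moment of inertia about the rotation axis (parallel-axis theorem): I_hole = (1/2)mr² + md² = (1/2)(0.20776)(0.15)² + (0.20776)(0.11)² = 0.0048511 kg m².
Treating the hole as negative mass, I = I₀ − I_hole = 0.48735 − 0.0048511 = 0.4825 kg m².

0.482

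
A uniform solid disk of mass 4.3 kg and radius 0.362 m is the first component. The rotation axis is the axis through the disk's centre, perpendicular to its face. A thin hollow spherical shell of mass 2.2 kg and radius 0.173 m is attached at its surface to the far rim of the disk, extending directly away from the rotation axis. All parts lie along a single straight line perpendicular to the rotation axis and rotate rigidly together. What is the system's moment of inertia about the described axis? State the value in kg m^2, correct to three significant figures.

Solid disk: I_cm = (1/2)MR² = (1/2)(4.3)(0.362)² = 0.28174 kg m^2; axis through the centre, so I = 0.28174 kg m^2.
Spherical shell: I_cm = (2/3)MR² = (2/3)(2.2)(0.173)² = 0.043896 kg m^2; centre at d = 0.362 + 0.173 = 0.535 m, so the parallel axis theorem gives I = 0.043896 + (2.2)(0.535)² = 0.67359 kg m^2.
Total I = 0.28174 + 0.67359 = 0.95534 kg m^2.

0.955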